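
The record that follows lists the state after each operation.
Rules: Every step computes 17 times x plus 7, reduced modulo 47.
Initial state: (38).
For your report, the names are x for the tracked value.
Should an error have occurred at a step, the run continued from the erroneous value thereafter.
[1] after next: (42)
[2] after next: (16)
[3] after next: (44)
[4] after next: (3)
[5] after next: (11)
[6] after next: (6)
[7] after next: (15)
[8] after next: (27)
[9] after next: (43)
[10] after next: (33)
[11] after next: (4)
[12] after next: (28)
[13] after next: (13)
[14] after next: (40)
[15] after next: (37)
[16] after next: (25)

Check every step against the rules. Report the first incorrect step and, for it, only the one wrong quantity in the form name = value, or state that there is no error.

step 15, x = 29

Recomputing the run from the initial state:
step 1: x = 42
step 2: x = 16
step 3: x = 44
step 4: x = 3
step 5: x = 11
step 6: x = 6
step 7: x = 15
step 8: x = 27
step 9: x = 43
step 10: x = 33
step 11: x = 4
step 12: x = 28
step 13: x = 13
step 14: x = 40
step 15: x = 29
step 16: x = 30
The first disagreement with the record is at step 15, where the value should be x = 29.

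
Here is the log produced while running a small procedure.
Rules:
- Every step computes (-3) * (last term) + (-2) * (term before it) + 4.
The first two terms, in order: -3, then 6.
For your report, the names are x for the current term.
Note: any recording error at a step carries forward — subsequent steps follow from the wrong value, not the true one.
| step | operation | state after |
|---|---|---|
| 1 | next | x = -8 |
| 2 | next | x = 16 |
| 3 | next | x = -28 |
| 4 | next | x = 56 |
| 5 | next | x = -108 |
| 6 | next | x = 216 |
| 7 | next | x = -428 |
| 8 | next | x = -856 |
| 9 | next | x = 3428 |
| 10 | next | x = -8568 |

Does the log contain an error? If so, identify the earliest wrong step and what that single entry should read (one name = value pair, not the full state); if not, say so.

Recomputing the run from the initial state:
step 1: x = -8
step 2: x = 16
step 3: x = -28
step 4: x = 56
step 5: x = -108
step 6: x = 216
step 7: x = -428
step 8: x = 856
step 9: x = -1708
step 10: x = 3416
The first disagreement with the log is at step 8, where the value should be x = 856.

step 8, x = 856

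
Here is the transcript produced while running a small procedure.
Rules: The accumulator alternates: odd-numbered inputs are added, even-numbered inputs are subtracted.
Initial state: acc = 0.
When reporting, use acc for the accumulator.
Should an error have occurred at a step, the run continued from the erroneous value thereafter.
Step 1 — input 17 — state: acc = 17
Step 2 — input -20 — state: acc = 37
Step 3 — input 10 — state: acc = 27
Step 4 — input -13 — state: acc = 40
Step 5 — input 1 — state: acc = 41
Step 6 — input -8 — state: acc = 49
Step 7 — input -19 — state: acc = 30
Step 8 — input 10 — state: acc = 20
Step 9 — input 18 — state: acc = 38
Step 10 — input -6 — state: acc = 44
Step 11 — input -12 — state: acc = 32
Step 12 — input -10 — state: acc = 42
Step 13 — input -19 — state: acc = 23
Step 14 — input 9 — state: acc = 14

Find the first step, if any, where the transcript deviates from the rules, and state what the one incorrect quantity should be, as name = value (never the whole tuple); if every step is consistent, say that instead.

step 3, acc = 47

Step 1: acc = 0 + 17 = 17 — consistent with the transcript.
Step 2: acc = 17 - -20 = 37 — no discrepancy.
Step 3: acc = 37 + 10 = 47 — not what was recorded.
First incorrect step: 3; the correct value is acc = 47.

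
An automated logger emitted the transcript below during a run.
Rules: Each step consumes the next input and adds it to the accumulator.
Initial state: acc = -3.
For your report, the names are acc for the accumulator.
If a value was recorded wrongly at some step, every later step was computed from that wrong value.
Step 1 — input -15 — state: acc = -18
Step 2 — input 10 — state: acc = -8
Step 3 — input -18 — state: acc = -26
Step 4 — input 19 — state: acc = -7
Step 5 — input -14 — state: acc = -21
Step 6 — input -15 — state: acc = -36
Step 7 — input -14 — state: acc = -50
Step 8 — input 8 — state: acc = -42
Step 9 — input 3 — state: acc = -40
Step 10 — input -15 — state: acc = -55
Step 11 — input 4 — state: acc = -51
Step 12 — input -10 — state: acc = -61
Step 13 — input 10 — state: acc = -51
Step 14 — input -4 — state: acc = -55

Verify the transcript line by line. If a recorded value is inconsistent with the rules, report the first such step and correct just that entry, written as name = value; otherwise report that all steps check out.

step 1: acc = -3 + -15 = -18 -> checks out
step 2: acc = -18 + 10 = -8 -> agrees with the transcript
step 3: acc = -8 + -18 = -26 -> matches
step 4: acc = -26 + 19 = -7 -> exactly as logged
step 5: acc = -7 + -14 = -21 -> confirmed correct
step 6: acc = -21 + -15 = -36 -> confirmed correct
step 7: acc = -36 + -14 = -50 -> checks out
step 8: acc = -50 + 8 = -42 -> exactly as logged
step 9: acc = -42 + 3 = -39 -> first mismatch against the transcript
The audit stops at step 9: the recorded entry is wrong and should be acc = -39.

step 9, acc = -39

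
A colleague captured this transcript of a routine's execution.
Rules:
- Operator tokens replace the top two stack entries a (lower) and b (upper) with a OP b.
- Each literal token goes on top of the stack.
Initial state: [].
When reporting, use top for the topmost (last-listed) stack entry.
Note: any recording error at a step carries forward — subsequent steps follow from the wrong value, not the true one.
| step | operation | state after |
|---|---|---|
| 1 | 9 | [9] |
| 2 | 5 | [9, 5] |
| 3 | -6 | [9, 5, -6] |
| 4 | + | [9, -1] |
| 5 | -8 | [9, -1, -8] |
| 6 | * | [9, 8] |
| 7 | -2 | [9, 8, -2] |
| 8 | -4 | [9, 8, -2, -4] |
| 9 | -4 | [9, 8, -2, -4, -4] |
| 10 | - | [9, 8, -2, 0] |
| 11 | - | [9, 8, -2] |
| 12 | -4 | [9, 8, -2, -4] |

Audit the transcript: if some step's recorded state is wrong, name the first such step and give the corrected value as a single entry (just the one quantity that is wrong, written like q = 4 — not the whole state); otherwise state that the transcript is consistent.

no error

Step 1: push 9: top = 9 — verified.
Step 2: push 5: top = 5 — exactly as logged.
Step 3: push -6: top = -6 — confirmed correct.
Step 4: 5 + -6 = -1 — verified.
Step 5: push -8: top = -8 — in agreement.
Step 6: -1 * -8 = 8 — no discrepancy.
Step 7: push -2: top = -2 — exactly as logged.
Step 8: push -4: top = -4 — same as recorded.
Step 9: push -4: top = -4 — exactly as logged.
Step 10: -4 - -4 = 0 — exactly as logged.
Step 11: -2 - 0 = -2 — same as recorded.
Step 12: push -4: top = -4 — matches.
No step deviates from the rules.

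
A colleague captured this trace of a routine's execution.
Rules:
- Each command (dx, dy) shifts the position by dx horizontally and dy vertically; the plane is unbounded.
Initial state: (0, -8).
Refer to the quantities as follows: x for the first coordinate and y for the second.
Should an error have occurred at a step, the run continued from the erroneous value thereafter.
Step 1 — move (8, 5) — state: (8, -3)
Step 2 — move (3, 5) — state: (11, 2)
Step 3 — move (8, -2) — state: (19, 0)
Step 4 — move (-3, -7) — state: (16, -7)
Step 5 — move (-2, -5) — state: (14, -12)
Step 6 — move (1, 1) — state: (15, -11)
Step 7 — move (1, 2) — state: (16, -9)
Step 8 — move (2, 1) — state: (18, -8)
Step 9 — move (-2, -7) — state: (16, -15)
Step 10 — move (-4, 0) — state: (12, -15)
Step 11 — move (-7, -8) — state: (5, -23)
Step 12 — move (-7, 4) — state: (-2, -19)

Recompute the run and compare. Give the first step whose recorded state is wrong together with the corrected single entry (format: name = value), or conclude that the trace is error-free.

step 1: x = 0 + (8) = 8, y = -8 + (5) = -3 -> no discrepancy
step 2: x = 8 + (3) = 11, y = -3 + (5) = 2 -> verified
step 3: x = 11 + (8) = 19, y = 2 + (-2) = 0 -> checks out
step 4: x = 19 + (-3) = 16, y = 0 + (-7) = -7 -> agrees with the trace
step 5: x = 16 + (-2) = 14, y = -7 + (-5) = -12 -> matches
step 6: x = 14 + (1) = 15, y = -12 + (1) = -11 -> same as recorded
step 7: x = 15 + (1) = 16, y = -11 + (2) = -9 -> same as recorded
step 8: x = 16 + (2) = 18, y = -9 + (1) = -8 -> agrees with the trace
step 9: x = 18 + (-2) = 16, y = -8 + (-7) = -15 -> checks out
step 10: x = 16 + (-4) = 12, y = -15 + (0) = -15 -> consistent with the trace
step 11: x = 12 + (-7) = 5, y = -15 + (-8) = -23 -> verified
step 12: x = 5 + (-7) = -2, y = -23 + (4) = -19 -> same as recorded
All entries verified; no error found.

no error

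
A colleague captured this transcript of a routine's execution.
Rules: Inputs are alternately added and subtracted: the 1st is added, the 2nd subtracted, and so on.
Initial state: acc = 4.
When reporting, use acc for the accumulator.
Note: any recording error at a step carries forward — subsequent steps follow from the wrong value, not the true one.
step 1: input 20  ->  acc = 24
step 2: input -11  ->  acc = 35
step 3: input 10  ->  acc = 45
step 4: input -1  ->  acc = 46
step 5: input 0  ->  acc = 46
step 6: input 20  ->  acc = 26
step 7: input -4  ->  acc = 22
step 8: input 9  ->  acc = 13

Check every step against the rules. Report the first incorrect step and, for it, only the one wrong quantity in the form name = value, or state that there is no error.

no error

Recomputing the run from the initial state:
step 1: acc = 24
step 2: acc = 35
step 3: acc = 45
step 4: acc = 46
step 5: acc = 46
step 6: acc = 26
step 7: acc = 22
step 8: acc = 13
This matches the transcript at every step.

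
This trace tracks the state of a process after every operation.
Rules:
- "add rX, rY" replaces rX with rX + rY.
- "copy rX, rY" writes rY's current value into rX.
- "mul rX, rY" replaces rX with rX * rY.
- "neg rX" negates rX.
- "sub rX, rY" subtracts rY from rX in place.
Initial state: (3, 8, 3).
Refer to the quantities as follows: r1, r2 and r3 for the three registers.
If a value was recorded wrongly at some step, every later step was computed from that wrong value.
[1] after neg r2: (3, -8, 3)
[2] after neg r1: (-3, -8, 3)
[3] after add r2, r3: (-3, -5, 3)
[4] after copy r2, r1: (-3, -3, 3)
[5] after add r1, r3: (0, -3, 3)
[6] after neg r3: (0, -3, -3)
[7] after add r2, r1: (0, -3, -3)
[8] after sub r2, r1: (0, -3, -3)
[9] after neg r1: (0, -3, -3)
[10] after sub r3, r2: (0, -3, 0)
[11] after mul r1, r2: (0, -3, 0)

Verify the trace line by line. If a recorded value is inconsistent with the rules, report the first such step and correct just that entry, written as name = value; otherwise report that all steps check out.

no error

Recomputing the run from the initial state:
step 1: r1 = 3, r2 = -8, r3 = 3
step 2: r1 = -3, r2 = -8, r3 = 3
step 3: r1 = -3, r2 = -5, r3 = 3
step 4: r1 = -3, r2 = -3, r3 = 3
step 5: r1 = 0, r2 = -3, r3 = 3
step 6: r1 = 0, r2 = -3, r3 = -3
step 7: r1 = 0, r2 = -3, r3 = -3
step 8: r1 = 0, r2 = -3, r3 = -3
step 9: r1 = 0, r2 = -3, r3 = -3
step 10: r1 = 0, r2 = -3, r3 = 0
step 11: r1 = 0, r2 = -3, r3 = 0
This matches the trace at every step.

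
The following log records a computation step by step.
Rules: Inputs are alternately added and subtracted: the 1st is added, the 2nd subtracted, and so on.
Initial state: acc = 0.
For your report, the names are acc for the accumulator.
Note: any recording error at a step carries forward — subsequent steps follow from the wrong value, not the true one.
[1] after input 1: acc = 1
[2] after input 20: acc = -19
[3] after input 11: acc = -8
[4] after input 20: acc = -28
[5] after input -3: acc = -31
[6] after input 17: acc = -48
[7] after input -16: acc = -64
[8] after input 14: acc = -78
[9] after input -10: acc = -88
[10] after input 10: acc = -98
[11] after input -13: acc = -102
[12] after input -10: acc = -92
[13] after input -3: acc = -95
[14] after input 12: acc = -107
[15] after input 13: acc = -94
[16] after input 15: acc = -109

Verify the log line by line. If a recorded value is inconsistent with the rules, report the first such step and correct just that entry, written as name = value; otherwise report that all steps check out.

step 11, acc = -111

step 1: acc = 0 + 1 = 1 -> same as recorded
step 2: acc = 1 - 20 = -19 -> no discrepancy
step 3: acc = -19 + 11 = -8 -> consistent with the log
step 4: acc = -8 - 20 = -28 -> checks out
step 5: acc = -28 + -3 = -31 -> consistent with the log
step 6: acc = -31 - 17 = -48 -> confirmed correct
step 7: acc = -48 + -16 = -64 -> matches
step 8: acc = -64 - 14 = -78 -> no discrepancy
step 9: acc = -78 + -10 = -88 -> no discrepancy
step 10: acc = -88 - 10 = -98 -> confirmed correct
step 11: acc = -98 + -13 = -111 -> first mismatch against the log
First incorrect step: 11; the correct value is acc = -111.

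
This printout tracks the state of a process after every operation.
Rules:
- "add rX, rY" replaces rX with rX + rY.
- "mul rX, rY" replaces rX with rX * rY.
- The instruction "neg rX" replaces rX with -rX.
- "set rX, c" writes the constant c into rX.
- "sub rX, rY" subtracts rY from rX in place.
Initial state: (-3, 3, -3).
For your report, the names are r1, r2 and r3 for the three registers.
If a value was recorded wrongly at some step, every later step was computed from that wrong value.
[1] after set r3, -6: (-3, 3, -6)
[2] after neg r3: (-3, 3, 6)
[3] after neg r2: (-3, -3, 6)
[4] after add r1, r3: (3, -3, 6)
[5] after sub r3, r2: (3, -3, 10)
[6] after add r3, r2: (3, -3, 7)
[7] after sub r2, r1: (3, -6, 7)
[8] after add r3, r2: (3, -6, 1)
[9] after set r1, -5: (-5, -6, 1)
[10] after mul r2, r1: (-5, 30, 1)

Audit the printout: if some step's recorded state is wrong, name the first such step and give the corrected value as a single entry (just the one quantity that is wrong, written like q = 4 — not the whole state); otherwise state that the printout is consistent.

step 5, r3 = 9

Recomputing the run from the initial state:
step 1: r1 = -3, r2 = 3, r3 = -6
step 2: r1 = -3, r2 = 3, r3 = 6
step 3: r1 = -3, r2 = -3, r3 = 6
step 4: r1 = 3, r2 = -3, r3 = 6
step 5: r1 = 3, r2 = -3, r3 = 9
step 6: r1 = 3, r2 = -3, r3 = 6
step 7: r1 = 3, r2 = -6, r3 = 6
step 8: r1 = 3, r2 = -6, r3 = 0
step 9: r1 = -5, r2 = -6, r3 = 0
step 10: r1 = -5, r2 = 30, r3 = 0
The first disagreement with the printout is at step 5, where the value should be r3 = 9.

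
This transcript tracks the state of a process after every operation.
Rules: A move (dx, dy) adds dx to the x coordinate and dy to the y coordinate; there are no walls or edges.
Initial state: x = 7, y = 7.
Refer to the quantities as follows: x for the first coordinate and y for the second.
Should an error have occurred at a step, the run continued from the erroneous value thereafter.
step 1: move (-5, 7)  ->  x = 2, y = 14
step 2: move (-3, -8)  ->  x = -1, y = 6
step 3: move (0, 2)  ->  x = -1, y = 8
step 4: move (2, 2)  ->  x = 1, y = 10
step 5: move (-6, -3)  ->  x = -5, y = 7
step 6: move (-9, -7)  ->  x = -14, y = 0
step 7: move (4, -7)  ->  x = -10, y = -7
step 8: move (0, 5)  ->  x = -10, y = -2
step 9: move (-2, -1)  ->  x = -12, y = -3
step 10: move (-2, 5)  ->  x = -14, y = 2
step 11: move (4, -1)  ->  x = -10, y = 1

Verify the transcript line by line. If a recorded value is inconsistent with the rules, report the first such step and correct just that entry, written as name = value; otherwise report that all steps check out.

no error

Step 1: x = 7 + (-5) = 2, y = 7 + (7) = 14 — in agreement.
Step 2: x = 2 + (-3) = -1, y = 14 + (-8) = 6 — confirmed correct.
Step 3: x = -1 + (0) = -1, y = 6 + (2) = 8 — matches.
Step 4: x = -1 + (2) = 1, y = 8 + (2) = 10 — confirmed correct.
Step 5: x = 1 + (-6) = -5, y = 10 + (-3) = 7 — agrees with the transcript.
Step 6: x = -5 + (-9) = -14, y = 7 + (-7) = 0 — exactly as logged.
Step 7: x = -14 + (4) = -10, y = 0 + (-7) = -7 — in agreement.
Step 8: x = -10 + (0) = -10, y = -7 + (5) = -2 — agrees with the transcript.
Step 9: x = -10 + (-2) = -12, y = -2 + (-1) = -3 — consistent with the transcript.
Step 10: x = -12 + (-2) = -14, y = -3 + (5) = 2 — no discrepancy.
Step 11: x = -14 + (4) = -10, y = 2 + (-1) = 1 — same as recorded.
Nothing is out of place; the run is error-free.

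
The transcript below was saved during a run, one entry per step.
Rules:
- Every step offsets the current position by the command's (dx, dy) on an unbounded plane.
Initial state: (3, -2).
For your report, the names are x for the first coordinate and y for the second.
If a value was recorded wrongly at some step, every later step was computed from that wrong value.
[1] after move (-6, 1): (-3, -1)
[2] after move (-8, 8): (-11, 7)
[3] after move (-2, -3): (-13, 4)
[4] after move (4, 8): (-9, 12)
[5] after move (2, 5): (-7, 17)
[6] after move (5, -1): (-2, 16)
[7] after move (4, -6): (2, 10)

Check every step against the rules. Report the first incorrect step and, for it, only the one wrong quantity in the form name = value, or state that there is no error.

no error

Recomputing the run from the initial state:
step 1: x = -3, y = -1
step 2: x = -11, y = 7
step 3: x = -13, y = 4
step 4: x = -9, y = 12
step 5: x = -7, y = 17
step 6: x = -2, y = 16
step 7: x = 2, y = 10
This matches the transcript at every step.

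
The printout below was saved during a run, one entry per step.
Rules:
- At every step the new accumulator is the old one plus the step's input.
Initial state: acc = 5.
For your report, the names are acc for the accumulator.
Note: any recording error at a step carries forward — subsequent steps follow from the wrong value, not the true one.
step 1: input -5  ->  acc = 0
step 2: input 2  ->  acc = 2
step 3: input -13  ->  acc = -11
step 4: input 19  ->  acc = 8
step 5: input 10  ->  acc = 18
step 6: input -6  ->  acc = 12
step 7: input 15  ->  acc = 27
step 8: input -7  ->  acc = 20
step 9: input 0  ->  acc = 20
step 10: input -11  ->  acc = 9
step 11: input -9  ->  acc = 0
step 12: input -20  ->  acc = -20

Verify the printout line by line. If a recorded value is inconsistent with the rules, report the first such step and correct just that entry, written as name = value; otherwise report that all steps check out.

no error

1. acc = 5 + -5 = 0 (same as recorded)
2. acc = 0 + 2 = 2 (confirmed correct)
3. acc = 2 + -13 = -11 (verified)
4. acc = -11 + 19 = 8 (no discrepancy)
5. acc = 8 + 10 = 18 (checks out)
6. acc = 18 + -6 = 12 (no discrepancy)
7. acc = 12 + 15 = 27 (confirmed correct)
8. acc = 27 + -7 = 20 (exactly as logged)
9. acc = 20 + 0 = 20 (confirmed correct)
10. acc = 20 + -11 = 9 (exactly as logged)
11. acc = 9 + -9 = 0 (exactly as logged)
12. acc = 0 + -20 = -20 (same as recorded)
Every step is consistent.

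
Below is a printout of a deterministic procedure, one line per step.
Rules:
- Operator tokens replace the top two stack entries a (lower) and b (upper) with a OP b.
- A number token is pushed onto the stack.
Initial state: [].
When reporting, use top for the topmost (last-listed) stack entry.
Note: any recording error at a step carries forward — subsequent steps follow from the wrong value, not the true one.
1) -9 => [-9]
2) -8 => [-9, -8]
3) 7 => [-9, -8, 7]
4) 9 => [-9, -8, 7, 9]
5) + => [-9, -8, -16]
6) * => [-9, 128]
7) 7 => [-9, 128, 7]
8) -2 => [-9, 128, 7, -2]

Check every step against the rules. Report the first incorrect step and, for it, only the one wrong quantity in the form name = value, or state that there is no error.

step 5, top = 16

step 1: push -9: top = -9 -> agrees with the printout
step 2: push -8: top = -8 -> matches
step 3: push 7: top = 7 -> same as recorded
step 4: push 9: top = 9 -> confirmed correct
step 5: 7 + 9 = 16 -> the entry is off here
The audit stops at step 5: the recorded entry is wrong and should be top = 16.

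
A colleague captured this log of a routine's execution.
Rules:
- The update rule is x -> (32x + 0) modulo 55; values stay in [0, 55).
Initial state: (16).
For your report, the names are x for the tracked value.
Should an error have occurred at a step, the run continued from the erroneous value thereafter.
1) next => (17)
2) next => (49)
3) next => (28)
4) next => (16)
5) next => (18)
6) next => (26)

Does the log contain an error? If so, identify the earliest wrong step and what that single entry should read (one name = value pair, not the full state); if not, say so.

step 5, x = 17

Recomputing the run from the initial state:
step 1: x = 17
step 2: x = 49
step 3: x = 28
step 4: x = 16
step 5: x = 17
step 6: x = 49
The first disagreement with the log is at step 5, where the value should be x = 17.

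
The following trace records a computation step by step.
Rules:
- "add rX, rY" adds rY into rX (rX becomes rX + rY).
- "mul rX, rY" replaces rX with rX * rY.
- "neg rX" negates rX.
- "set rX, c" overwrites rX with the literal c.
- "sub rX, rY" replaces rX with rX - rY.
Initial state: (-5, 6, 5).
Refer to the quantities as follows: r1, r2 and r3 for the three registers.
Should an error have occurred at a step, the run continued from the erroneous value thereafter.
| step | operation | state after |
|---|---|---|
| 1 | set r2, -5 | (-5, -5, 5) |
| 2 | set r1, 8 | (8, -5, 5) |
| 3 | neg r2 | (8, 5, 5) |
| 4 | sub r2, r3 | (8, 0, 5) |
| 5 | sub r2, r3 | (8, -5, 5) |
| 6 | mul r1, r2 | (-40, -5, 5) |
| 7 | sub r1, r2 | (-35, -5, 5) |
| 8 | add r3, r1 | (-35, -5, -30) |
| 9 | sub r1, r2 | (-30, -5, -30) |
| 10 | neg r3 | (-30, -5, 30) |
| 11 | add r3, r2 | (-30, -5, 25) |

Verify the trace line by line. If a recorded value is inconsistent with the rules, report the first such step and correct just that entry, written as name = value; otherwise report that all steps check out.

Recomputing the run from the initial state:
step 1: r1 = -5, r2 = -5, r3 = 5
step 2: r1 = 8, r2 = -5, r3 = 5
step 3: r1 = 8, r2 = 5, r3 = 5
step 4: r1 = 8, r2 = 0, r3 = 5
step 5: r1 = 8, r2 = -5, r3 = 5
step 6: r1 = -40, r2 = -5, r3 = 5
step 7: r1 = -35, r2 = -5, r3 = 5
step 8: r1 = -35, r2 = -5, r3 = -30
step 9: r1 = -30, r2 = -5, r3 = -30
step 10: r1 = -30, r2 = -5, r3 = 30
step 11: r1 = -30, r2 = -5, r3 = 25
This matches the trace at every step.

no error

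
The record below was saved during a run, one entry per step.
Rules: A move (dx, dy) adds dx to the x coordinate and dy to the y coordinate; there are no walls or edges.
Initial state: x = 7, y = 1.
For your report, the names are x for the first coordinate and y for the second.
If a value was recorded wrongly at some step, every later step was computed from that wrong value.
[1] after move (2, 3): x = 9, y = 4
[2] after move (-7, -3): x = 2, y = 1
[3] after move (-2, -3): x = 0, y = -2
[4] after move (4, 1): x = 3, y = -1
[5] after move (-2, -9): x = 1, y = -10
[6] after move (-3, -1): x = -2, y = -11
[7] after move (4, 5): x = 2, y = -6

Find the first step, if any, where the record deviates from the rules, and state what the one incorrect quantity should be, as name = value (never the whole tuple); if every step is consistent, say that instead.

step 1: x = 7 + (2) = 9, y = 1 + (3) = 4 -> exactly as logged
step 2: x = 9 + (-7) = 2, y = 4 + (-3) = 1 -> agrees with the record
step 3: x = 2 + (-2) = 0, y = 1 + (-3) = -2 -> verified
step 4: x = 0 + (4) = 4, y = -2 + (1) = -1 -> not what was recorded
Step 4 is the first one off; corrected, x = 4.

step 4, x = 4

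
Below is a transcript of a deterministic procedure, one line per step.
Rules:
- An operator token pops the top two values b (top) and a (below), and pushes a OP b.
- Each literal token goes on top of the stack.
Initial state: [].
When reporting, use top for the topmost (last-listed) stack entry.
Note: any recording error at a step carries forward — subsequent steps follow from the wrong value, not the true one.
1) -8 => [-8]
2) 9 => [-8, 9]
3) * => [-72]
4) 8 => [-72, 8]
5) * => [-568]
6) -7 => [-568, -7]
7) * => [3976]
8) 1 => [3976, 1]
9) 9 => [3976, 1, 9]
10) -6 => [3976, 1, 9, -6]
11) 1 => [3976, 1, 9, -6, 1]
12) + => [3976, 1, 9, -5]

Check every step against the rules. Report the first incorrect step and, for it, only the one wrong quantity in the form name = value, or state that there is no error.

Recomputing the run from the initial state:
step 1: [-8]
step 2: [-8, 9]
step 3: [-72]
step 4: [-72, 8]
step 5: [-576]
step 6: [-576, -7]
step 7: [4032]
step 8: [4032, 1]
step 9: [4032, 1, 9]
step 10: [4032, 1, 9, -6]
step 11: [4032, 1, 9, -6, 1]
step 12: [4032, 1, 9, -5]
The first disagreement with the transcript is at step 5, where the value should be top = -576.

step 5, top = -576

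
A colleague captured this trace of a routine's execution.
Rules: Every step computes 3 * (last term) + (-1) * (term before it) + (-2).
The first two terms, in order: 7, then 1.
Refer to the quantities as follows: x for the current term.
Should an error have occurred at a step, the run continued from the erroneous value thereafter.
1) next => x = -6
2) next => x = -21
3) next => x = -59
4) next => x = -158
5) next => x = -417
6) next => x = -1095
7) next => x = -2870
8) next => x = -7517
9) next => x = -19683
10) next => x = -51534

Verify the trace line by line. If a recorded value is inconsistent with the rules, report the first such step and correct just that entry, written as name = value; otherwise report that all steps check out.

step 1: x = 3*(1) + (-1)*(7) + (-2) = -6 -> same as recorded
step 2: x = 3*(-6) + (-1)*(1) + (-2) = -21 -> in agreement
step 3: x = 3*(-21) + (-1)*(-6) + (-2) = -59 -> exactly as logged
step 4: x = 3*(-59) + (-1)*(-21) + (-2) = -158 -> same as recorded
step 5: x = 3*(-158) + (-1)*(-59) + (-2) = -417 -> checks out
step 6: x = 3*(-417) + (-1)*(-158) + (-2) = -1095 -> matches
step 7: x = 3*(-1095) + (-1)*(-417) + (-2) = -2870 -> exactly as logged
step 8: x = 3*(-2870) + (-1)*(-1095) + (-2) = -7517 -> consistent with the trace
step 9: x = 3*(-7517) + (-1)*(-2870) + (-2) = -19683 -> consistent with the trace
step 10: x = 3*(-19683) + (-1)*(-7517) + (-2) = -51534 -> exactly as logged
All entries verified; no error found.

no error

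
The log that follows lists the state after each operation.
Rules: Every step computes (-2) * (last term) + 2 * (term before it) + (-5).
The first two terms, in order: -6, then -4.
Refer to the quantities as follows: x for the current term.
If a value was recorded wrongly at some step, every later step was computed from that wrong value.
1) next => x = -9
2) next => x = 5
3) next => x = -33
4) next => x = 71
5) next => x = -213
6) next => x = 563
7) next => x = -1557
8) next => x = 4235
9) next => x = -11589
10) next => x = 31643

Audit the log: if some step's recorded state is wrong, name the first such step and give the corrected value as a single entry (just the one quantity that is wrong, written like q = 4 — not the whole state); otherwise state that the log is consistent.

no error

1. x = -2*(-4) + (2)*(-6) + (-5) = -9 (matches)
2. x = -2*(-9) + (2)*(-4) + (-5) = 5 (in agreement)
3. x = -2*(5) + (2)*(-9) + (-5) = -33 (in agreement)
4. x = -2*(-33) + (2)*(5) + (-5) = 71 (checks out)
5. x = -2*(71) + (2)*(-33) + (-5) = -213 (matches)
6. x = -2*(-213) + (2)*(71) + (-5) = 563 (matches)
7. x = -2*(563) + (2)*(-213) + (-5) = -1557 (confirmed correct)
8. x = -2*(-1557) + (2)*(563) + (-5) = 4235 (agrees with the log)
9. x = -2*(4235) + (2)*(-1557) + (-5) = -11589 (consistent with the log)
10. x = -2*(-11589) + (2)*(4235) + (-5) = 31643 (consistent with the log)
The recomputation confirms every line.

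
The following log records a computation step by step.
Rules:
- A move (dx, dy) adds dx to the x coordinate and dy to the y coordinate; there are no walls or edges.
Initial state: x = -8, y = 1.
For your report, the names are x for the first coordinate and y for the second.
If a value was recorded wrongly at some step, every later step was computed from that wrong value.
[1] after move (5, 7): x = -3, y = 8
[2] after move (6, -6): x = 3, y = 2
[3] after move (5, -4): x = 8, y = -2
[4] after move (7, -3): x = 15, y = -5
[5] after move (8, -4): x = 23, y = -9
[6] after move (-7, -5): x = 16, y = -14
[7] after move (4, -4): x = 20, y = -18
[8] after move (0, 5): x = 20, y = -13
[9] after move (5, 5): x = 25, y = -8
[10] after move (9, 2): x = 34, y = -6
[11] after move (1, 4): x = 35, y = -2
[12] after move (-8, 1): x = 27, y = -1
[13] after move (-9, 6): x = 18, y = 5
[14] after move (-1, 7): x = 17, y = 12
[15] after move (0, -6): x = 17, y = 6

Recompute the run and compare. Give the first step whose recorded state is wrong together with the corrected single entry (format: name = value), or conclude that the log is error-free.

no error

step 1: x = -8 + (5) = -3, y = 1 + (7) = 8 -> consistent with the log
step 2: x = -3 + (6) = 3, y = 8 + (-6) = 2 -> checks out
step 3: x = 3 + (5) = 8, y = 2 + (-4) = -2 -> agrees with the log
step 4: x = 8 + (7) = 15, y = -2 + (-3) = -5 -> verified
step 5: x = 15 + (8) = 23, y = -5 + (-4) = -9 -> consistent with the log
step 6: x = 23 + (-7) = 16, y = -9 + (-5) = -14 -> exactly as logged
step 7: x = 16 + (4) = 20, y = -14 + (-4) = -18 -> matches
step 8: x = 20 + (0) = 20, y = -18 + (5) = -13 -> in agreement
step 9: x = 20 + (5) = 25, y = -13 + (5) = -8 -> exactly as logged
step 10: x = 25 + (9) = 34, y = -8 + (2) = -6 -> exactly as logged
step 11: x = 34 + (1) = 35, y = -6 + (4) = -2 -> no discrepancy
step 12: x = 35 + (-8) = 27, y = -2 + (1) = -1 -> exactly as logged
step 13: x = 27 + (-9) = 18, y = -1 + (6) = 5 -> confirmed correct
step 14: x = 18 + (-1) = 17, y = 5 + (7) = 12 -> exactly as logged
step 15: x = 17 + (0) = 17, y = 12 + (-6) = 6 -> checks out
The recomputation confirms every line.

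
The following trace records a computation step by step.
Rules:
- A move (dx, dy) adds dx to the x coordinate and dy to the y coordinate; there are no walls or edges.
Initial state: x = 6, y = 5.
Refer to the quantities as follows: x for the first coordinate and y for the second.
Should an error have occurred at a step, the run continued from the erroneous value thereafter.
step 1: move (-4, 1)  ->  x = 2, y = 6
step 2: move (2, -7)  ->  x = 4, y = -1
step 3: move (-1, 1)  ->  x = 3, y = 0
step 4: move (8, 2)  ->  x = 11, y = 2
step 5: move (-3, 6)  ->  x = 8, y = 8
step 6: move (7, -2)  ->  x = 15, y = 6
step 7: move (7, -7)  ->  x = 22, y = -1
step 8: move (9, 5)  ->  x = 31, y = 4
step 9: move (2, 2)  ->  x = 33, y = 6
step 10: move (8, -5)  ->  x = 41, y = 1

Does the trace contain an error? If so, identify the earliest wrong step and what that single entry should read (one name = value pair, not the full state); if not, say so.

no error

step 1: x = 6 + (-4) = 2, y = 5 + (1) = 6 -> agrees with the trace
step 2: x = 2 + (2) = 4, y = 6 + (-7) = -1 -> same as recorded
step 3: x = 4 + (-1) = 3, y = -1 + (1) = 0 -> checks out
step 4: x = 3 + (8) = 11, y = 0 + (2) = 2 -> confirmed correct
step 5: x = 11 + (-3) = 8, y = 2 + (6) = 8 -> same as recorded
step 6: x = 8 + (7) = 15, y = 8 + (-2) = 6 -> checks out
step 7: x = 15 + (7) = 22, y = 6 + (-7) = -1 -> matches
step 8: x = 22 + (9) = 31, y = -1 + (5) = 4 -> verified
step 9: x = 31 + (2) = 33, y = 4 + (2) = 6 -> consistent with the trace
step 10: x = 33 + (8) = 41, y = 6 + (-5) = 1 -> confirmed correct
All entries verified; no error found.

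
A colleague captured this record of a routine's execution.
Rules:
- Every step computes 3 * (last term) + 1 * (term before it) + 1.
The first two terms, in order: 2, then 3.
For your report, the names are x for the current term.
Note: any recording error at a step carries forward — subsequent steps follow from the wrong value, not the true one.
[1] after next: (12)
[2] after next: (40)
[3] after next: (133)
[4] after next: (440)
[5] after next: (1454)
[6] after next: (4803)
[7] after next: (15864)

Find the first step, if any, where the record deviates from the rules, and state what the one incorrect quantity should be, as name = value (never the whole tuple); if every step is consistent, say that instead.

no error

Recomputing the run from the initial state:
step 1: x = 12
step 2: x = 40
step 3: x = 133
step 4: x = 440
step 5: x = 1454
step 6: x = 4803
step 7: x = 15864
This matches the record at every step.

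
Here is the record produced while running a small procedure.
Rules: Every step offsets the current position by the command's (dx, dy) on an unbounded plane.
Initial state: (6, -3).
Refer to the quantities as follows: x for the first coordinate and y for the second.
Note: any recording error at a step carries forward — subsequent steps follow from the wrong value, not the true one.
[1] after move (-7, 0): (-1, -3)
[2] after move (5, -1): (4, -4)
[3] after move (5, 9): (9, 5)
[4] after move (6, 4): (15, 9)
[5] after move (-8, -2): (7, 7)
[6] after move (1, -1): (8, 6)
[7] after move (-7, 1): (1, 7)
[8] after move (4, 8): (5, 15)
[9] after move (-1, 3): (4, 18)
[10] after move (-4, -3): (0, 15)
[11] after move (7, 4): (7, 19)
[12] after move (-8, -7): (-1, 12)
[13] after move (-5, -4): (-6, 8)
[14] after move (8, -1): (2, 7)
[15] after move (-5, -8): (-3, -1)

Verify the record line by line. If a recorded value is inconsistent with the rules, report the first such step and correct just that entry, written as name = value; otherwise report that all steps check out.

no error

Recomputing the run from the initial state:
step 1: x = -1, y = -3
step 2: x = 4, y = -4
step 3: x = 9, y = 5
step 4: x = 15, y = 9
step 5: x = 7, y = 7
step 6: x = 8, y = 6
step 7: x = 1, y = 7
step 8: x = 5, y = 15
step 9: x = 4, y = 18
step 10: x = 0, y = 15
step 11: x = 7, y = 19
step 12: x = -1, y = 12
step 13: x = -6, y = 8
step 14: x = 2, y = 7
step 15: x = -3, y = -1
This matches the record at every step.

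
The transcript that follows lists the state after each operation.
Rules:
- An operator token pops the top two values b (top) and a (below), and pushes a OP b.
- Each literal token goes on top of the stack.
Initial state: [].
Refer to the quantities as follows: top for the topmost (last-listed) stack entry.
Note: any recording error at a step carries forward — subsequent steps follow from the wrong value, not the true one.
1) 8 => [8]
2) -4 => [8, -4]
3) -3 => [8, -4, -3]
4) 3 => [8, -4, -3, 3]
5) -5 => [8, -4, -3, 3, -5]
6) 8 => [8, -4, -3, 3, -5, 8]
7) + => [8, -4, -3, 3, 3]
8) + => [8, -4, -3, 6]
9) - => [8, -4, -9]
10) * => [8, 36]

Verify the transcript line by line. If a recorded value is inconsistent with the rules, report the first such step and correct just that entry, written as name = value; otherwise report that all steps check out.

no error

1. push 8: top = 8 (verified)
2. push -4: top = -4 (agrees with the transcript)
3. push -3: top = -3 (same as recorded)
4. push 3: top = 3 (no discrepancy)
5. push -5: top = -5 (agrees with the transcript)
6. push 8: top = 8 (no discrepancy)
7. -5 + 8 = 3 (exactly as logged)
8. 3 + 3 = 6 (exactly as logged)
9. -3 - 6 = -9 (same as recorded)
10. -4 * -9 = 36 (same as recorded)
All entries verified; no error found.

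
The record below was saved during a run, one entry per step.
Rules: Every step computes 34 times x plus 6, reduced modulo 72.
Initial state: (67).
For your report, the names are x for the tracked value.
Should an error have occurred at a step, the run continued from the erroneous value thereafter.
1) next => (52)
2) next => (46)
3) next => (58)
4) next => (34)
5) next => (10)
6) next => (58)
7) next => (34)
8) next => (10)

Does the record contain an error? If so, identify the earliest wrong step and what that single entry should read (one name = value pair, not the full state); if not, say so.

no error

Step 1: x = (34*67 + 6) mod 72 = 52 — exactly as logged.
Step 2: x = (34*52 + 6) mod 72 = 46 — confirmed correct.
Step 3: x = (34*46 + 6) mod 72 = 58 — consistent with the record.
Step 4: x = (34*58 + 6) mod 72 = 34 — exactly as logged.
Step 5: x = (34*34 + 6) mod 72 = 10 — agrees with the record.
Step 6: x = (34*10 + 6) mod 72 = 58 — agrees with the record.
Step 7: x = (34*58 + 6) mod 72 = 34 — same as recorded.
Step 8: x = (34*34 + 6) mod 72 = 10 — same as recorded.
The whole run recomputes cleanly — no discrepancies.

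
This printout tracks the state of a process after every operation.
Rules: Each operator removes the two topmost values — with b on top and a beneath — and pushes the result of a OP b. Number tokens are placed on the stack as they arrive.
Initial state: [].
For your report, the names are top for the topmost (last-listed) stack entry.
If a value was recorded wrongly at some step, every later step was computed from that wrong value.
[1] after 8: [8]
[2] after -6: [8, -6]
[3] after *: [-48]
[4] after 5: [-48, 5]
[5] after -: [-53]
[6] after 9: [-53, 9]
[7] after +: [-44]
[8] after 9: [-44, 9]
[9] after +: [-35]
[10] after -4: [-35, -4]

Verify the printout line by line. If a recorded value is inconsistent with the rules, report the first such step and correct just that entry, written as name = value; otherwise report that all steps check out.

no error

Recomputing the run from the initial state:
step 1: [8]
step 2: [8, -6]
step 3: [-48]
step 4: [-48, 5]
step 5: [-53]
step 6: [-53, 9]
step 7: [-44]
step 8: [-44, 9]
step 9: [-35]
step 10: [-35, -4]
This matches the printout at every step.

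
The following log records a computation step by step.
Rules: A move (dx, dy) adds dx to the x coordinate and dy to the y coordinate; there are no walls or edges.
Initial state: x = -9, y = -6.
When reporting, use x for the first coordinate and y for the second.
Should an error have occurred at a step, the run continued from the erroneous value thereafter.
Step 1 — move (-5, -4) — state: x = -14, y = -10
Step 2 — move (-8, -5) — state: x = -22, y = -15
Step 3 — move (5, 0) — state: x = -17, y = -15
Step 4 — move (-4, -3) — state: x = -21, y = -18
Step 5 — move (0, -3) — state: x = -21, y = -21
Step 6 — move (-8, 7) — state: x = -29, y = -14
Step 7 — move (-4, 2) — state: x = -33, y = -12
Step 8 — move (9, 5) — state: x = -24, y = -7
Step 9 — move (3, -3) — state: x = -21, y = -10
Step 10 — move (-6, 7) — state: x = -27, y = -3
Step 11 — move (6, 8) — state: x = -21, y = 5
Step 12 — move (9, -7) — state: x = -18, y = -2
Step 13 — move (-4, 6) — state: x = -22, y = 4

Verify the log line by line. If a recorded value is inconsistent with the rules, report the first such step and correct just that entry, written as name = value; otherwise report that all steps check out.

step 12, x = -12

Recomputing the run from the initial state:
step 1: x = -14, y = -10
step 2: x = -22, y = -15
step 3: x = -17, y = -15
step 4: x = -21, y = -18
step 5: x = -21, y = -21
step 6: x = -29, y = -14
step 7: x = -33, y = -12
step 8: x = -24, y = -7
step 9: x = -21, y = -10
step 10: x = -27, y = -3
step 11: x = -21, y = 5
step 12: x = -12, y = -2
step 13: x = -16, y = 4
The first disagreement with the log is at step 12, where the value should be x = -12.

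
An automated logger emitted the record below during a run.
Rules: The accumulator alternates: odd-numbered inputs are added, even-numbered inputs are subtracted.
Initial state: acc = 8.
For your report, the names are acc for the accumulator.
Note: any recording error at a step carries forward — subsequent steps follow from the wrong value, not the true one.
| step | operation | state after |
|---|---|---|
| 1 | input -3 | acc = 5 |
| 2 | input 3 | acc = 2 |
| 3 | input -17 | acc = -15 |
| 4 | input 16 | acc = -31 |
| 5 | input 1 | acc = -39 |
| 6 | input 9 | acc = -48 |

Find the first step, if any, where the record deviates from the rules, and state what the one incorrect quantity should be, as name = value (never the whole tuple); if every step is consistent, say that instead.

Step 1: acc = 8 + -3 = 5 — consistent with the record.
Step 2: acc = 5 - 3 = 2 — consistent with the record.
Step 3: acc = 2 + -17 = -15 — same as recorded.
Step 4: acc = -15 - 16 = -31 — no discrepancy.
Step 5: acc = -31 + 1 = -30 — the record disagrees here.
The earliest wrong entry is at step 5: it should read acc = -30.

step 5, acc = -30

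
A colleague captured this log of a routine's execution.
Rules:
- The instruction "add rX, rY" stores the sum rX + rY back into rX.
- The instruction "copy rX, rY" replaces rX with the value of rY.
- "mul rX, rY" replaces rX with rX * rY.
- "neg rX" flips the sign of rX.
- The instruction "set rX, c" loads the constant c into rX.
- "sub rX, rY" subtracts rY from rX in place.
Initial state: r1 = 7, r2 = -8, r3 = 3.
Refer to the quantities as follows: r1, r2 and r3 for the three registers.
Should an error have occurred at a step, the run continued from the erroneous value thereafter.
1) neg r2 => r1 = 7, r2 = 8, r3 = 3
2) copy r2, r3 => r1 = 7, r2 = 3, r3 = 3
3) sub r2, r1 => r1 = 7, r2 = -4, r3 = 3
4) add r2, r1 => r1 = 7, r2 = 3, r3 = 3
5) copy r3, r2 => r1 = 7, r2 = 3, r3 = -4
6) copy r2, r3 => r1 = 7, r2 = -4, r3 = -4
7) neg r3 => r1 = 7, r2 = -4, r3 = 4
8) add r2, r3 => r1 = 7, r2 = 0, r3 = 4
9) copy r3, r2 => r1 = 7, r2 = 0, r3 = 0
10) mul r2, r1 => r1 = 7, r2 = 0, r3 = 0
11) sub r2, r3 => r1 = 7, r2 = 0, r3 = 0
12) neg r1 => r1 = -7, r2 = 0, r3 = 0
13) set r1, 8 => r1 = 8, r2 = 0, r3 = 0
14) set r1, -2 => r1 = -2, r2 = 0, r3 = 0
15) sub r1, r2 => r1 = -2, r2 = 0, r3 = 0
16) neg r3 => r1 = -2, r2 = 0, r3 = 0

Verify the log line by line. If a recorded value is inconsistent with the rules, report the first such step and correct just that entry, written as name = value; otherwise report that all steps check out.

step 5, r3 = 3

Step 1: r2 = -(-8) = 8 — in agreement.
Step 2: r2 = 3 — consistent with the log.
Step 3: r2 = 3 - 7 = -4 — same as recorded.
Step 4: r2 = -4 + 7 = 3 — in agreement.
Step 5: r3 = 3 — not what was recorded.
That makes step 5 the first incorrect line — r3 = 3 is what it should show.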